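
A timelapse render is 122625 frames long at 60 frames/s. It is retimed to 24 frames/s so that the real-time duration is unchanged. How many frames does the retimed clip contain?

49050 frames

Target frames = source frames × (target rate / source rate) = 122625 × (24)/(60) = 122625 × 2/5 = 49050.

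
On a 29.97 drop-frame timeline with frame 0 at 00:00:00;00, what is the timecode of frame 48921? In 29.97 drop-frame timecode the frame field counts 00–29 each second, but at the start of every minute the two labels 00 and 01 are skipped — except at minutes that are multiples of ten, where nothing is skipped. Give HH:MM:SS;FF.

Each 10-minute DF block holds 10 × 60 × 30 − 9 × 2 = 17982 frames. 48921 ÷ 17982 → 2 full blocks, remainder 12957.
Within the partial block the first minute is 1800 frames and each further minute 1798, so 7 further minute boundaries passed. Total skipped labels = 18 × 2 + 2 × 7 = 50.
Non-drop label index = 48921 + 50 = 48971; at 30 labels/s that is 00:27:12:11, i.e. DF 00:27:12;11.

00:27:12;11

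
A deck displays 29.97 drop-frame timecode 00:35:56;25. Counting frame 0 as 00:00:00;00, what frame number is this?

Complete 10-minute blocks: 3, each 17982 frames → 53946.
Remaining 5 whole minutes in the current block: 1800 + 4 × 1798 = 8992 frames.
Within the current minute: 56 × 30 + 25 − 2 = 1703 (labels ;00/;01 skipped at this minute). Total = 53946 + 8992 + 1703 = 64641.

64641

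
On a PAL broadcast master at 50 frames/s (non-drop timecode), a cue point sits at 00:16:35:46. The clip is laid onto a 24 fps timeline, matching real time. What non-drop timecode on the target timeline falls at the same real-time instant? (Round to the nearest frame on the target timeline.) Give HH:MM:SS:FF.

Source frame index: (0×3600 + 16×60 + 35) × 50 + 46 = 49796.
Real time: 49796 / (50) = 24898/25 s.
Target frame: (24898/25) × (24) = 597552/25 ≈ 23902.080 → 23902.
At 24 labels/s: frame 23902 → 00:16:35:22.

00:16:35:22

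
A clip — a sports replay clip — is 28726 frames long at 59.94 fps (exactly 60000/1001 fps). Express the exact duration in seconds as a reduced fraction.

14377363/30000 seconds

Running time = 28726 ÷ (60000/1001) = 28726 × 1001/60000 = 14377363/30000 s.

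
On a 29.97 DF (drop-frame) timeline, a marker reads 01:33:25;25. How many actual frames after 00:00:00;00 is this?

168007

Complete 10-minute blocks: 9, each 17982 frames → 161838.
Remaining 3 whole minutes in the current block: 1800 + 2 × 1798 = 5396 frames.
Within the current minute: 25 × 30 + 25 − 2 = 773 (labels ;00/;01 skipped at this minute). Total = 161838 + 5396 + 773 = 168007.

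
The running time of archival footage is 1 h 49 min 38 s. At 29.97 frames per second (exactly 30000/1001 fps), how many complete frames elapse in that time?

1 h 49 min 38 s = 6578 s.
Frames = 6578 × 30000/1001 = 1380000/7 ≈ 197142.8571.
Complete frames: 197142.

197142 frames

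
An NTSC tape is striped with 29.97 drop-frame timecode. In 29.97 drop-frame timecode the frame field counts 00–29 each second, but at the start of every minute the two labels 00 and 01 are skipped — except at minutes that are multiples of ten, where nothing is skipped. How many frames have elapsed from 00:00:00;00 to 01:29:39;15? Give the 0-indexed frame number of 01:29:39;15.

161223

As if non-drop at 30 labels/s: (1 × 3600 + 29 × 60 + 39) × 30 + 15 = 161385.
Minute boundaries passed: 89; those not divisible by 10: 89 − 8 = 81; dropped labels = 2 × 81 = 162.
Actual frame index = 161385 − 162 = 161223.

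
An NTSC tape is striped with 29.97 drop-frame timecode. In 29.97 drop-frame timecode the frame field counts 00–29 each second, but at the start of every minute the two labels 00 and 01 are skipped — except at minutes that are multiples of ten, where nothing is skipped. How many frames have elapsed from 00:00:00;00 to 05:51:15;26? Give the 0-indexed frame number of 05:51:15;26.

Complete 10-minute blocks: 35, each 17982 frames → 629370.
Remaining 1 whole minute in the current block: 1800 + 0 × 1798 = 1800 frames.
Within the current minute: 15 × 30 + 26 − 2 = 474 (labels ;00/;01 skipped at this minute). Total = 629370 + 1800 + 474 = 631644.

631644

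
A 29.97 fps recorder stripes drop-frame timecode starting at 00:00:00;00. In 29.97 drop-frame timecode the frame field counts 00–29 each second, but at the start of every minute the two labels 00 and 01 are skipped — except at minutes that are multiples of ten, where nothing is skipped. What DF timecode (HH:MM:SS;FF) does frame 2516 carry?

00:01:23;28

Ten DF minutes hold 17982 frames, so frame 2516 lies in block 0 (frames 0–17981) with 2516 frames into that block.
The block's first minute is 1800 frames and the rest 1798 each; 2516 frames reaches minute 1, so 0 × 18 + 1 × 2 = 2 labels have been skipped so far.
Adding those back, label number 2516 + 2 = 2518 at 30 labels/s is 83 s + 28 f = 0 h 1 min 23 s frame 28, i.e. 00:01:23;28.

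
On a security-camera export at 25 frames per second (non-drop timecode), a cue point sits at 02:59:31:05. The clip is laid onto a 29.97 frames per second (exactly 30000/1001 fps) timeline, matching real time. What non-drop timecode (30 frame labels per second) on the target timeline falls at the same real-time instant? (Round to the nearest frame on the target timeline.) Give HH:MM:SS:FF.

02:59:20:13

Source frame index: (2×3600 + 59×60 + 31) × 25 + 5 = 269280.
Real time: 269280 / (25) = 53856/5 s.
Target frame: (53856/5) × (30000/1001) = 29376000/91 ≈ 322813.187 → 322813.
At 30 labels/s: frame 322813 → 02:59:20:13.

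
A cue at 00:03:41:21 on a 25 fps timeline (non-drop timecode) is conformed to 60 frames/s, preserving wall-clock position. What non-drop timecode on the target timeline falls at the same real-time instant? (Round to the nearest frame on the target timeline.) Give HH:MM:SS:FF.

Source frame index: (0×3600 + 3×60 + 41) × 25 + 21 = 5546.
Real time: 5546 / (25) = 5546/25 s.
Target frame: (5546/25) × (60) = 66552/5 ≈ 13310.400 → 13310.
At 60 labels/s: frame 13310 → 00:03:41:50.

00:03:41:50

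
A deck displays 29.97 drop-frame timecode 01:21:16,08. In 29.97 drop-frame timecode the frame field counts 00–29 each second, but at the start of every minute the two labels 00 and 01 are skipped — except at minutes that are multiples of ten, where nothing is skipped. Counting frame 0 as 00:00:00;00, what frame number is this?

Complete 10-minute blocks: 8, each 17982 frames → 143856.
Remaining 1 whole minute in the current block: 1800 + 0 × 1798 = 1800 frames.
Within the current minute: 16 × 30 + 8 − 2 = 486 (labels ;00/;01 skipped at this minute). Total = 143856 + 1800 + 486 = 146142.

146142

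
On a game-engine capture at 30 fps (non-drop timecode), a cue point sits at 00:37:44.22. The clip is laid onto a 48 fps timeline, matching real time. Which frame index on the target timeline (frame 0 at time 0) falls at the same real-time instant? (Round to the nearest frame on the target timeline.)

frame 108707

Source frame index: (0×3600 + 37×60 + 44) × 30 + 22 = 67942.
Real time: 67942 / (30) = 33971/15 s.
Target frame: (33971/15) × (48) = 543536/5 ≈ 108707.200 → 108707.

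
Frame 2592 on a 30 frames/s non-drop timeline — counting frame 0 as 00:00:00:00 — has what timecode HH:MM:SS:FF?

2592 ÷ 30 = 86 full seconds, remainder 12 frames.
86 s = 0 h 1 min 26 s.
Timecode: 00:01:26:12.

00:01:26:12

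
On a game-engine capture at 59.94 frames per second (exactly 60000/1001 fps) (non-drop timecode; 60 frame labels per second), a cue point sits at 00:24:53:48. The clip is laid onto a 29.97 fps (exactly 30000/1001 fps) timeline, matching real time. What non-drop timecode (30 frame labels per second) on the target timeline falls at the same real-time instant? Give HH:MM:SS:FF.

00:24:53:24

Source frame index: (0×3600 + 24×60 + 53) × 60 + 48 = 89628.
Real time: 89628 / (60000/1001) = 7476469/5000 s.
Target frame: (7476469/5000) × (30000/1001) = 44814.
At 30 labels/s: frame 44814 → 00:24:53:24.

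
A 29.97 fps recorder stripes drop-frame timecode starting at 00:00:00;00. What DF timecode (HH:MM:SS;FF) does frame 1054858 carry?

09:46:37;04

Each 10-minute DF block holds 10 × 60 × 30 − 9 × 2 = 17982 frames. 1054858 ÷ 17982 → 58 full blocks, remainder 11902.
Within the partial block the first minute is 1800 frames and each further minute 1798, so 6 further minute boundaries passed. Total skipped labels = 18 × 58 + 2 × 6 = 1056.
Non-drop label index = 1054858 + 1056 = 1055914; at 30 labels/s that is 09:46:37:04, i.e. DF 09:46:37;04.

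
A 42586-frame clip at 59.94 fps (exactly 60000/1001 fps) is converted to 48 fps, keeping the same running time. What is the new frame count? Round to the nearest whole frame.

Frames at target rate = 42586 × (48) / (60000/1001) = 21314293/625 ≈ 34102.869.
Nearest whole frame: 34103.

34103 frames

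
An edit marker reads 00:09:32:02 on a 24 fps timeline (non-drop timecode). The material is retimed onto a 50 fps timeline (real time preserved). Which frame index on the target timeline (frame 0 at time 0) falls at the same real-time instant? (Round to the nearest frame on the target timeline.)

Source frame index: (0×3600 + 9×60 + 32) × 24 + 2 = 13730.
Real time: 13730 / (24) = 6865/12 s.
Target frame: (6865/12) × (50) = 171625/6 ≈ 28604.167 → 28604.

frame 28604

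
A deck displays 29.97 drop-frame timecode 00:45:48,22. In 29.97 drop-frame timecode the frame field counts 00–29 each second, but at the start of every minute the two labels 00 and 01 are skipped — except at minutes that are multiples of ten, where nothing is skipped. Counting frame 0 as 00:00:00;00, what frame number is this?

82380

Complete 10-minute blocks: 4, each 17982 frames → 71928.
Remaining 5 whole minutes in the current block: 1800 + 4 × 1798 = 8992 frames.
Within the current minute: 48 × 30 + 22 − 2 = 1460 (labels ;00/;01 skipped at this minute). Total = 71928 + 8992 + 1460 = 82380.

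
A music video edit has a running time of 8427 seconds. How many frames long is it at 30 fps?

252810 frames

Frames = 8427 × 30 = 252810.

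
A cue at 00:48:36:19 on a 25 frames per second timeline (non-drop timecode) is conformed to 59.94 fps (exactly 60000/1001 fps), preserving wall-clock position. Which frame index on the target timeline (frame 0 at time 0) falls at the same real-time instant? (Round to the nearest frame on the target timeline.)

Source frame index: (0×3600 + 48×60 + 36) × 25 + 19 = 72919.
Real time: 72919 / (25) = 72919/25 s.
Target frame: (72919/25) × (60000/1001) = 2272800/13 ≈ 174830.769 → 174831.

frame 174831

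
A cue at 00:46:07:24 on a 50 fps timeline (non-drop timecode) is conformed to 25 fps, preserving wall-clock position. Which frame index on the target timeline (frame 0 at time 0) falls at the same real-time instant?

Source frame index: (0×3600 + 46×60 + 7) × 50 + 24 = 138374.
Real time: 138374 / (50) = 69187/25 s.
Target frame: (69187/25) × (25) = 69187.

frame 69187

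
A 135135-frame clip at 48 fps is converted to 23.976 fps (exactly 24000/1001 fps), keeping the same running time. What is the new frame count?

Target frames = source frames × (target rate / source rate) = 135135 × (24000/1001)/(48) = 135135 × 500/1001 = 67500.

67500 frames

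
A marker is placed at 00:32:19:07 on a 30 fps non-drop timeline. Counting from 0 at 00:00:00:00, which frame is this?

Total seconds to the label: (0 × 3600 + 32 × 60 + 19) = 1939.
Frame index = 1939 × 30 + 7 = 58177.

frame 58177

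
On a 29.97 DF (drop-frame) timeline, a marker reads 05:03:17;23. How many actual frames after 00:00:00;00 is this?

As if non-drop at 30 labels/s: (5 × 3600 + 3 × 60 + 17) × 30 + 23 = 545933.
Minute boundaries passed: 303; those not divisible by 10: 303 − 30 = 273; dropped labels = 2 × 273 = 546.
Actual frame index = 545933 − 546 = 545387.

545387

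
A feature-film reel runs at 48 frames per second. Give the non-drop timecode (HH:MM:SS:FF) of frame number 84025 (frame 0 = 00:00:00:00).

84025 ÷ 48 = 1750 full seconds, remainder 25 frames.
1750 s = 0 h 29 min 10 s.
Timecode: 00:29:10:25.

00:29:10:25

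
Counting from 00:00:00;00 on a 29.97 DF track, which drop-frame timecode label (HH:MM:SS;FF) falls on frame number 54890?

Each 10-minute DF block holds 10 × 60 × 30 − 9 × 2 = 17982 frames. 54890 ÷ 17982 → 3 full blocks, remainder 944.
Within the partial block the first minute is 1800 frames and each further minute 1798, so 0 further minute boundaries passed. Total skipped labels = 18 × 3 + 2 × 0 = 54.
Non-drop label index = 54890 + 54 = 54944; at 30 labels/s that is 00:30:31:14, i.e. DF 00:30:31;14.

00:30:31;14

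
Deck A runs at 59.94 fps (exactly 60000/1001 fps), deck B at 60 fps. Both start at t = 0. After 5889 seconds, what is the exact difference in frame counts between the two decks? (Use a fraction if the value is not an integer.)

A emits 60000/1001 × 5889 = 27180000/77 frames; B emits 60 × 5889 = 353340.
Difference = 27180/77 frames (≈ 352.9870); B is ahead of A.

27180/77 frames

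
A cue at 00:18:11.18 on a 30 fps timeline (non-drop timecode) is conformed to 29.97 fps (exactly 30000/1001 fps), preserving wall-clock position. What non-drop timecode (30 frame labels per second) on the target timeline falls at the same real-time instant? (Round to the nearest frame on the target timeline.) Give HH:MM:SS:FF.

00:18:10:15

Source frame index: (0×3600 + 18×60 + 11) × 30 + 18 = 32748.
Real time: 32748 / (30) = 5458/5 s.
Target frame: (5458/5) × (30000/1001) = 32748000/1001 ≈ 32715.285 → 32715.
At 30 labels/s: frame 32715 → 00:18:10:15.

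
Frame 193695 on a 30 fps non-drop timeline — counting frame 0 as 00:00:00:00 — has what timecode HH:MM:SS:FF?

193695 ÷ 30 = 6456 full seconds, remainder 15 frames.
6456 s = 1 h 47 min 36 s.
Timecode: 01:47:36:15.

01:47:36:15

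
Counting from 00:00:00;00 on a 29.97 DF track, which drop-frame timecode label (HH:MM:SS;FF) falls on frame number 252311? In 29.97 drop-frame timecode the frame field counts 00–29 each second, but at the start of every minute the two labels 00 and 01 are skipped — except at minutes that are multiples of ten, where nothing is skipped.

Each 10-minute DF block holds 10 × 60 × 30 − 9 × 2 = 17982 frames. 252311 ÷ 17982 → 14 full blocks, remainder 563.
Within the partial block the first minute is 1800 frames and each further minute 1798, so 0 further minute boundaries passed. Total skipped labels = 18 × 14 + 2 × 0 = 252.
Non-drop label index = 252311 + 252 = 252563; at 30 labels/s that is 02:20:18:23, i.e. DF 02:20:18;23.

02:20:18;23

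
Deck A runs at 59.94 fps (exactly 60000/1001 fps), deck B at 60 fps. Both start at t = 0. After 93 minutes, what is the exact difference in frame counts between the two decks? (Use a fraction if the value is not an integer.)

93 min = 5580 s.
A emits 60000/1001 × 5580 = 334800000/1001 frames; B emits 60 × 5580 = 334800.
Difference = 334800/1001 frames (≈ 334.4655); B is ahead of A.

334800/1001 frames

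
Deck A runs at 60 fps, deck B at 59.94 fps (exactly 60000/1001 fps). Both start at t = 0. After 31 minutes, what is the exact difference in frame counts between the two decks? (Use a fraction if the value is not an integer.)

31 min = 1860 s.
A emits 60 × 1860 = 111600 frames; B emits 60000/1001 × 1860 = 111600000/1001.
Difference = 111600/1001 frames (≈ 111.4885); B is behind A.

111600/1001 frames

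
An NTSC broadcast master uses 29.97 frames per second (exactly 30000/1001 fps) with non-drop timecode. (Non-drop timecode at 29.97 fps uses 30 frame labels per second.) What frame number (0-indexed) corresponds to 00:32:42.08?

58868

Total seconds to the label: (0 × 3600 + 32 × 60 + 42) = 1962.
Frame index = 1962 × 30 + 8 = 58868.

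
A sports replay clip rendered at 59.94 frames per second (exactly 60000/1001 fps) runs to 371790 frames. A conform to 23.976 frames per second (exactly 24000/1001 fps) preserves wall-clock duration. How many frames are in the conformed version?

148716 frames

Target frames = source frames × (target rate / source rate) = 371790 × (24000/1001)/(60000/1001) = 371790 × 2/5 = 148716.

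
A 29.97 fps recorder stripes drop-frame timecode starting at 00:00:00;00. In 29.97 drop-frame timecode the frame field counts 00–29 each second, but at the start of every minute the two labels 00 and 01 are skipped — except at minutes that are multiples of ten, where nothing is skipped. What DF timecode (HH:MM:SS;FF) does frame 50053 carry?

Ten DF minutes hold 17982 frames, so frame 50053 lies in block 2 (frames 35964–53945) with 14089 frames into that block.
The block's first minute is 1800 frames and the rest 1798 each; 14089 frames reaches minute 7, so 2 × 18 + 7 × 2 = 50 labels have been skipped so far.
Adding those back, label number 50053 + 50 = 50103 at 30 labels/s is 1670 s + 3 f = 0 h 27 min 50 s frame 3, i.e. 00:27:50;03.

00:27:50;03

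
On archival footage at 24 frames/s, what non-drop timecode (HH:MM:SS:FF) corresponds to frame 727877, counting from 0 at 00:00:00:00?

08:25:28:05

727877 ÷ 24 = 30328 full seconds, remainder 5 frames.
30328 s = 8 h 25 min 28 s.
Timecode: 08:25:28:05.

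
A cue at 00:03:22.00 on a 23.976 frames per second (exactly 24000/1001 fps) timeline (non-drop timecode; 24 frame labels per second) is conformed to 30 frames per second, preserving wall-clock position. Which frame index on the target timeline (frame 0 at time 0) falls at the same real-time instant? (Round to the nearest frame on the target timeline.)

Source frame index: (0×3600 + 3×60 + 22) × 24 + 0 = 4848.
Real time: 4848 / (24000/1001) = 101101/500 s.
Target frame: (101101/500) × (30) = 303303/50 ≈ 6066.060 → 6066.

frame 6066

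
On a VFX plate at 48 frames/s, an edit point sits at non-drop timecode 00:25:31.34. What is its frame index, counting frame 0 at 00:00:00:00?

frame 73522

Total seconds to the label: (0 × 3600 + 25 × 60 + 31) = 1531.
Frame index = 1531 × 48 + 34 = 73522.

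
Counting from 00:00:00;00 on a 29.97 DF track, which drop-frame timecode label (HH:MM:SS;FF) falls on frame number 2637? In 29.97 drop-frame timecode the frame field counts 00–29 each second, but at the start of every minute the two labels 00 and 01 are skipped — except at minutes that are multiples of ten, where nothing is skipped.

Each 10-minute DF block holds 10 × 60 × 30 − 9 × 2 = 17982 frames. 2637 ÷ 17982 → 0 full blocks, remainder 2637.
Within the partial block the first minute is 1800 frames and each further minute 1798, so 1 further minute boundary passed. Total skipped labels = 18 × 0 + 2 × 1 = 2.
Non-drop label index = 2637 + 2 = 2639; at 30 labels/s that is 00:01:27:29, i.e. DF 00:01:27;29.

00:01:27;29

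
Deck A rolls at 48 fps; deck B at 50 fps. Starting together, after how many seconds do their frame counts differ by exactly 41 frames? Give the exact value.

20.5 seconds

The gap grows by |50 − 48| = 2 frames per second.
Time for a 41-frame gap: 41 ÷ (2) = 20.5 s.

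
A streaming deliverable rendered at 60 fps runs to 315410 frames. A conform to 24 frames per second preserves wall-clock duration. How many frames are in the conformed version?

126164 frames

Frames at target rate = 315410 × (24) / (60) = 126164.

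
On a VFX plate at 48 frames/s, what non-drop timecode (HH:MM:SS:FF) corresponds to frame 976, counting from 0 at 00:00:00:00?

00:00:20:16

976 ÷ 48 = 20 full seconds, remainder 16 frames.
20 s = 0 h 0 min 20 s.
Timecode: 00:00:20:16.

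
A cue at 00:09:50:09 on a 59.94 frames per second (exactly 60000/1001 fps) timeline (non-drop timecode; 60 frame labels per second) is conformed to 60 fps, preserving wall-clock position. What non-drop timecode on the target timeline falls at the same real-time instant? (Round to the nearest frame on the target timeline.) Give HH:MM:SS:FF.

Source frame index: (0×3600 + 9×60 + 50) × 60 + 9 = 35409.
Real time: 35409 / (60000/1001) = 11814803/20000 s.
Target frame: (11814803/20000) × (60) = 35444409/1000 ≈ 35444.409 → 35444.
At 60 labels/s: frame 35444 → 00:09:50:44.

00:09:50:44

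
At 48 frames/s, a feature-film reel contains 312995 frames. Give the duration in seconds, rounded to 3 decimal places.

Running time = 312995 × 1/48 = 312995/48 s ≈ 6520.729 s.

6520.729 seconds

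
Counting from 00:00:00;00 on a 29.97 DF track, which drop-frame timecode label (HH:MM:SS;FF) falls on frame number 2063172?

Ten DF minutes hold 17982 frames, so frame 2063172 lies in block 114 (frames 2049948–2067929) with 13224 frames into that block.
The block's first minute is 1800 frames and the rest 1798 each; 13224 frames reaches minute 7, so 114 × 18 + 7 × 2 = 2066 labels have been skipped so far.
Adding those back, label number 2063172 + 2066 = 2065238 at 30 labels/s is 68841 s + 8 f = 19 h 7 min 21 s frame 8, i.e. 19:07:21;08.

19:07:21;08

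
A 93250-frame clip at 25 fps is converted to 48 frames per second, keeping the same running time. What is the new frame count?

179040 frames

Target frames = source frames × (target rate / source rate) = 93250 × (48)/(25) = 93250 × 48/25 = 179040.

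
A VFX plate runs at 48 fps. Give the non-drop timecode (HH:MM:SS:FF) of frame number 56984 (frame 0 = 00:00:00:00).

56984 ÷ 48 = 1187 full seconds, remainder 8 frames.
1187 s = 0 h 19 min 47 s.
Timecode: 00:19:47:08.

00:19:47:08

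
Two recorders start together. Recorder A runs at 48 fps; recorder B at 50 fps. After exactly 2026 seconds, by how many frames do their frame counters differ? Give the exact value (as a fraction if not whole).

4052 frames

A emits 48 × 2026 = 97248 frames; B emits 50 × 2026 = 101300.
Difference = 4052 frames; B is ahead of A.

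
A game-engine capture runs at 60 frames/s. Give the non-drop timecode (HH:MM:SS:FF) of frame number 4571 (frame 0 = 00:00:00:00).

00:01:16:11

4571 ÷ 60 = 76 full seconds, remainder 11 frames.
76 s = 0 h 1 min 16 s.
Timecode: 00:01:16:11.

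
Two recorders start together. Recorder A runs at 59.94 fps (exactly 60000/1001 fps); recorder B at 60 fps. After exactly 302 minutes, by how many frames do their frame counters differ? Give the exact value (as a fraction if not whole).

302 min = 18120 s.
A emits 60000/1001 × 18120 = 1087200000/1001 frames; B emits 60 × 18120 = 1087200.
Difference = 1087200/1001 frames (≈ 1086.1139); B is ahead of A.

1087200/1001 frames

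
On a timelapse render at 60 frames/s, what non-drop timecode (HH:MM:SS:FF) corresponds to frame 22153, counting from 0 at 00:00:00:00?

22153 ÷ 60 = 369 full seconds, remainder 13 frames.
369 s = 0 h 6 min 9 s.
Timecode: 00:06:09:13.

00:06:09:13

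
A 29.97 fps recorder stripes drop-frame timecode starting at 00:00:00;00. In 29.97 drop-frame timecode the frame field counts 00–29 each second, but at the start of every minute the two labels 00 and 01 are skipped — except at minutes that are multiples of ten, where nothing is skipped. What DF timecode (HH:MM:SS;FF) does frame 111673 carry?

01:02:06;05

Each 10-minute DF block holds 10 × 60 × 30 − 9 × 2 = 17982 frames. 111673 ÷ 17982 → 6 full blocks, remainder 3781.
Within the partial block the first minute is 1800 frames and each further minute 1798, so 2 further minute boundaries passed. Total skipped labels = 18 × 6 + 2 × 2 = 112.
Non-drop label index = 111673 + 112 = 111785; at 30 labels/s that is 01:02:06:05, i.e. DF 01:02:06;05.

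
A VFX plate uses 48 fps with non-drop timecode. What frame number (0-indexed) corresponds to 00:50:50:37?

frame 146437

Total seconds to the label: (0 × 3600 + 50 × 60 + 50) = 3050.
Frame index = 3050 × 48 + 37 = 146437.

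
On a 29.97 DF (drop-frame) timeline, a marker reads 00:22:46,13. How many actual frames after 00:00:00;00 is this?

40953

As if non-drop at 30 labels/s: (0 × 3600 + 22 × 60 + 46) × 30 + 13 = 40993.
Minute boundaries passed: 22; those not divisible by 10: 22 − 2 = 20; dropped labels = 2 × 20 = 40.
Actual frame index = 40993 − 40 = 40953.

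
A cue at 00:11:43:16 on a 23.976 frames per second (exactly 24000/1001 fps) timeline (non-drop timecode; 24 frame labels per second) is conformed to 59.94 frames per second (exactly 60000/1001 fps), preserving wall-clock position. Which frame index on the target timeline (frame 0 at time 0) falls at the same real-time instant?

Source frame index: (0×3600 + 11×60 + 43) × 24 + 16 = 16888.
Real time: 16888 / (24000/1001) = 2113111/3000 s.
Target frame: (2113111/3000) × (60000/1001) = 42220.

frame 42220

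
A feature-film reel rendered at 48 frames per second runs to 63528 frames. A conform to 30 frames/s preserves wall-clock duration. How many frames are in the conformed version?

Target frames = source frames × (target rate / source rate) = 63528 × (30)/(48) = 63528 × 5/8 = 39705.

39705 frames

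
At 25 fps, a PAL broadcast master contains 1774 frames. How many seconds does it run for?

70.96 seconds

Running time = 1774 / (25) = 70.96 s.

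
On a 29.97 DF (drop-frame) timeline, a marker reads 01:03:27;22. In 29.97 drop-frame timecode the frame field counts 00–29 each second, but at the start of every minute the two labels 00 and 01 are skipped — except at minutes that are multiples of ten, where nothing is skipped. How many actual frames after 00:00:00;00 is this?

As if non-drop at 30 labels/s: (1 × 3600 + 3 × 60 + 27) × 30 + 22 = 114232.
Minute boundaries passed: 63; those not divisible by 10: 63 − 6 = 57; dropped labels = 2 × 57 = 114.
Actual frame index = 114232 − 114 = 114118.

114118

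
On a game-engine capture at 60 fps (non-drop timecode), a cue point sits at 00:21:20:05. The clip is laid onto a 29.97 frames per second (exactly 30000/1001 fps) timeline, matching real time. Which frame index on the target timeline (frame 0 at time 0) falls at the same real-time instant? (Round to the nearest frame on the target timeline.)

frame 38364

Source frame index: (0×3600 + 21×60 + 20) × 60 + 5 = 76805.
Real time: 76805 / (60) = 15361/12 s.
Target frame: (15361/12) × (30000/1001) = 38402500/1001 ≈ 38364.136 → 38364.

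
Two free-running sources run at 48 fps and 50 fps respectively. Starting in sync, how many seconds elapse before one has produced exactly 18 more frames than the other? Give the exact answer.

9 seconds

The gap grows by |50 − 48| = 2 frames per second.
Time for a 18-frame gap: 18 ÷ (2) = 9 s.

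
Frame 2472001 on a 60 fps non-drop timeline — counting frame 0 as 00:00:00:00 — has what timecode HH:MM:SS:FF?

2472001 ÷ 60 = 41200 full seconds, remainder 1 frame.
41200 s = 11 h 26 min 40 s.
Timecode: 11:26:40:01.

11:26:40:01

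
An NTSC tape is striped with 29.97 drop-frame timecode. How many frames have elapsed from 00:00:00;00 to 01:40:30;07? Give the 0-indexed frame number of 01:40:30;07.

As if non-drop at 30 labels/s: (1 × 3600 + 40 × 60 + 30) × 30 + 7 = 180907.
Minute boundaries passed: 100; those not divisible by 10: 100 − 10 = 90; dropped labels = 2 × 90 = 180.
Actual frame index = 180907 − 180 = 180727.

180727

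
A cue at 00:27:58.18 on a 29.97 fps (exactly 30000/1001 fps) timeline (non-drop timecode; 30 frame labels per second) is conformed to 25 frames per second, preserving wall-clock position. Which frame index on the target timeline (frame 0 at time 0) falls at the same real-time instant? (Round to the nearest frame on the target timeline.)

frame 42007

Source frame index: (0×3600 + 27×60 + 58) × 30 + 18 = 50358.
Real time: 50358 / (30000/1001) = 8401393/5000 s.
Target frame: (8401393/5000) × (25) = 8401393/200 ≈ 42006.965 → 42007.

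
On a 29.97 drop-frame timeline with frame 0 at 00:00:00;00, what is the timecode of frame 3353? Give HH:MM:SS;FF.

00:01:51;25

Each 10-minute DF block holds 10 × 60 × 30 − 9 × 2 = 17982 frames. 3353 ÷ 17982 → 0 full blocks, remainder 3353.
Within the partial block the first minute is 1800 frames and each further minute 1798, so 1 further minute boundary passed. Total skipped labels = 18 × 0 + 2 × 1 = 2.
Non-drop label index = 3353 + 2 = 3355; at 30 labels/s that is 00:01:51:25, i.e. DF 00:01:51;25.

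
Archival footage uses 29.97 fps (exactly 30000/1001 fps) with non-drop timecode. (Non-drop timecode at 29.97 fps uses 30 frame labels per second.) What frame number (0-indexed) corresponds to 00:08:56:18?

frame 16098

Total seconds to the label: (0 × 3600 + 8 × 60 + 56) = 536.
Frame index = 536 × 30 + 18 = 16098.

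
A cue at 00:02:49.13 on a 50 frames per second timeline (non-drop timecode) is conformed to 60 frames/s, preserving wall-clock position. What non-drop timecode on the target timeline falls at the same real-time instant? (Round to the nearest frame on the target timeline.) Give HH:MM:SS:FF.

Source frame index: (0×3600 + 2×60 + 49) × 50 + 13 = 8463.
Real time: 8463 / (50) = 8463/50 s.
Target frame: (8463/50) × (60) = 50778/5 ≈ 10155.600 → 10156.
At 60 labels/s: frame 10156 → 00:02:49:16.

00:02:49:16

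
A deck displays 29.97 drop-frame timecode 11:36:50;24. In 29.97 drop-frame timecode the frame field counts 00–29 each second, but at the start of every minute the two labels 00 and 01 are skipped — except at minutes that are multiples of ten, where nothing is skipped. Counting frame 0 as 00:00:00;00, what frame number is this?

Complete 10-minute blocks: 69, each 17982 frames → 1240758.
Remaining 6 whole minutes in the current block: 1800 + 5 × 1798 = 10790 frames.
Within the current minute: 50 × 30 + 24 − 2 = 1522 (labels ;00/;01 skipped at this minute). Total = 1240758 + 10790 + 1522 = 1253070.

1253070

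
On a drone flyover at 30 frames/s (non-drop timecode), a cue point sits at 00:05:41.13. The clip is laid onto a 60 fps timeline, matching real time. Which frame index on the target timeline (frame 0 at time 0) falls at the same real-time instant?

Source frame index: (0×3600 + 5×60 + 41) × 30 + 13 = 10243.
Real time: 10243 / (30) = 10243/30 s.
Target frame: (10243/30) × (60) = 20486.

frame 20486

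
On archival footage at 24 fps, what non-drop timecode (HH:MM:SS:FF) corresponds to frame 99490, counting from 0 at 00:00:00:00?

99490 ÷ 24 = 4145 full seconds, remainder 10 frames.
4145 s = 1 h 9 min 5 s.
Timecode: 01:09:05:10.

01:09:05:10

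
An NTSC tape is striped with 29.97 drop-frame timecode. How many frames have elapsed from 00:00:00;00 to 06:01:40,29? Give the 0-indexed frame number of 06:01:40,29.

650379

As if non-drop at 30 labels/s: (6 × 3600 + 1 × 60 + 40) × 30 + 29 = 651029.
Minute boundaries passed: 361; those not divisible by 10: 361 − 36 = 325; dropped labels = 2 × 325 = 650.
Actual frame index = 651029 − 650 = 650379.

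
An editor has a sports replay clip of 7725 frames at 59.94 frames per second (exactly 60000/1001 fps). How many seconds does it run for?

Running time = 7725 / (60000/1001) = 128.87875 s.

128.87875 seconds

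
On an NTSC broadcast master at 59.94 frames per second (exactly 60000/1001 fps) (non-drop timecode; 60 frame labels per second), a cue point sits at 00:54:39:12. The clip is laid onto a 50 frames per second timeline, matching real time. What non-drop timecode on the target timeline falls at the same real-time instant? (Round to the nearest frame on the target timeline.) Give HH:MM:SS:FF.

Source frame index: (0×3600 + 54×60 + 39) × 60 + 12 = 196752.
Real time: 196752 / (60000/1001) = 4103099/1250 s.
Target frame: (4103099/1250) × (50) = 4103099/25 ≈ 164123.960 → 164124.
At 50 labels/s: frame 164124 → 00:54:42:24.

00:54:42:24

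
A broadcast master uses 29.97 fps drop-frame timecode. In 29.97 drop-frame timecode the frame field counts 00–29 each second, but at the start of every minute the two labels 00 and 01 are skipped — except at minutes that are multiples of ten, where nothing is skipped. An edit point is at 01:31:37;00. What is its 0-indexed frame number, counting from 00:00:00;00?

164746

Complete 10-minute blocks: 9, each 17982 frames → 161838.
Remaining 1 whole minute in the current block: 1800 + 0 × 1798 = 1800 frames.
Within the current minute: 37 × 30 + 0 − 2 = 1108 (labels ;00/;01 skipped at this minute). Total = 161838 + 1800 + 1108 = 164746.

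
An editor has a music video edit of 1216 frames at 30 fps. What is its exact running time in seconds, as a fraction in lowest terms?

Running time = 1216 ÷ (30) = 1216 × 1/30 = 608/15 s.

608/15 seconds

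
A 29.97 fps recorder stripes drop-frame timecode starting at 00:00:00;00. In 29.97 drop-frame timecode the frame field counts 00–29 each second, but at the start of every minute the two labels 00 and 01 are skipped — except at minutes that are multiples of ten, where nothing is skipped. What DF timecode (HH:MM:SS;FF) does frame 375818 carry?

03:28:59;24

Ten DF minutes hold 17982 frames, so frame 375818 lies in block 20 (frames 359640–377621) with 16178 frames into that block.
The block's first minute is 1800 frames and the rest 1798 each; 16178 frames reaches minute 8, so 20 × 18 + 8 × 2 = 376 labels have been skipped so far.
Adding those back, label number 375818 + 376 = 376194 at 30 labels/s is 12539 s + 24 f = 3 h 28 min 59 s frame 24, i.e. 03:28:59;24.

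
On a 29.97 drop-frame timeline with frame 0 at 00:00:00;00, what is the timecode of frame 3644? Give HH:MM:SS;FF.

Each 10-minute DF block holds 10 × 60 × 30 − 9 × 2 = 17982 frames. 3644 ÷ 17982 → 0 full blocks, remainder 3644.
Within the partial block the first minute is 1800 frames and each further minute 1798, so 2 further minute boundaries passed. Total skipped labels = 18 × 0 + 2 × 2 = 4.
Non-drop label index = 3644 + 4 = 3648; at 30 labels/s that is 00:02:01:18, i.e. DF 00:02:01;18.

00:02:01;18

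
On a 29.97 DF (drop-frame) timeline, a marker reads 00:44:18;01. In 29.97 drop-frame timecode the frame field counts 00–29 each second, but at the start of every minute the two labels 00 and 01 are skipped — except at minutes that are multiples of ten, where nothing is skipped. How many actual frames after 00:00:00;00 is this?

As if non-drop at 30 labels/s: (0 × 3600 + 44 × 60 + 18) × 30 + 1 = 79741.
Minute boundaries passed: 44; those not divisible by 10: 44 − 4 = 40; dropped labels = 2 × 40 = 80.
Actual frame index = 79741 − 80 = 79661.

79661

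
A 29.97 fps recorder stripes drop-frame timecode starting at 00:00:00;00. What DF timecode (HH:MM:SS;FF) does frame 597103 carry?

05:32:03;11

Each 10-minute DF block holds 10 × 60 × 30 − 9 × 2 = 17982 frames. 597103 ÷ 17982 → 33 full blocks, remainder 3697.
Within the partial block the first minute is 1800 frames and each further minute 1798, so 2 further minute boundaries passed. Total skipped labels = 18 × 33 + 2 × 2 = 598.
Non-drop label index = 597103 + 598 = 597701; at 30 labels/s that is 05:32:03:11, i.e. DF 05:32:03;11.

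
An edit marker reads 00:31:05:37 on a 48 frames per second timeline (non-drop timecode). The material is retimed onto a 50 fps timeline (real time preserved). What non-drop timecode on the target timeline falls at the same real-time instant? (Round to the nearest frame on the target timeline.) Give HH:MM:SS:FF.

Source frame index: (0×3600 + 31×60 + 5) × 48 + 37 = 89557.
Real time: 89557 / (48) = 89557/48 s.
Target frame: (89557/48) × (50) = 2238925/24 ≈ 93288.542 → 93289.
At 50 labels/s: frame 93289 → 00:31:05:39.

00:31:05:39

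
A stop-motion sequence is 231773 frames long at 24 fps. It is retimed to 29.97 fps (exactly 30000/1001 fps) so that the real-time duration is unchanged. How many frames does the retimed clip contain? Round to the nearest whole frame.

289427 frames

Frames at target rate = 231773 × (30000/1001) / (24) = 289716250/1001 ≈ 289426.823.
Nearest whole frame: 289427.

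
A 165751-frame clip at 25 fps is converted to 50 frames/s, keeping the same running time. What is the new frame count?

Target frames = source frames × (target rate / source rate) = 165751 × (50)/(25) = 165751 × 2 = 331502.

331502 frames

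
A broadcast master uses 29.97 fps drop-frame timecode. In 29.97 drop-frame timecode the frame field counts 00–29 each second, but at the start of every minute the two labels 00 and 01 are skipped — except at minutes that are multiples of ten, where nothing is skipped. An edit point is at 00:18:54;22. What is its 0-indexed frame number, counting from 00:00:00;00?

As if non-drop at 30 labels/s: (0 × 3600 + 18 × 60 + 54) × 30 + 22 = 34042.
Minute boundaries passed: 18; those not divisible by 10: 18 − 1 = 17; dropped labels = 2 × 17 = 34.
Actual frame index = 34042 − 34 = 34008.

34008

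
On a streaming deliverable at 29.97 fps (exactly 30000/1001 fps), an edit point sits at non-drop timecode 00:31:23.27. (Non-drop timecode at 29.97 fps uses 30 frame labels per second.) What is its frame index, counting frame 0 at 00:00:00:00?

frame 56517

Total seconds to the label: (0 × 3600 + 31 × 60 + 23) = 1883.
Frame index = 1883 × 30 + 27 = 56517.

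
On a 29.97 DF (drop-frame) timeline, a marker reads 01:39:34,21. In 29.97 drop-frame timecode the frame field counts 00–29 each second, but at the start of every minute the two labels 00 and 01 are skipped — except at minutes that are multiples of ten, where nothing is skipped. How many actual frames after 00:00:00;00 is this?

179061

Complete 10-minute blocks: 9, each 17982 frames → 161838.
Remaining 9 whole minutes in the current block: 1800 + 8 × 1798 = 16184 frames.
Within the current minute: 34 × 30 + 21 − 2 = 1039 (labels ;00/;01 skipped at this minute). Total = 161838 + 16184 + 1039 = 179061.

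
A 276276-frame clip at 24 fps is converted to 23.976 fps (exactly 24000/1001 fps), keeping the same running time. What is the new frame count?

276000 frames

Target frames = source frames × (target rate / source rate) = 276276 × (24000/1001)/(24) = 276276 × 1000/1001 = 276000.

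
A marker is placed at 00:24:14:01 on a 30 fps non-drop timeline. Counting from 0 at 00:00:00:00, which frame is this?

Total seconds to the label: (0 × 3600 + 24 × 60 + 14) = 1454.
Frame index = 1454 × 30 + 1 = 43621.

43621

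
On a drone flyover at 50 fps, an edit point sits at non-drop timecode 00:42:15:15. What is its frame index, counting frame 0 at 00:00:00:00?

Total seconds to the label: (0 × 3600 + 42 × 60 + 15) = 2535.
Frame index = 2535 × 50 + 15 = 126765.

frame 126765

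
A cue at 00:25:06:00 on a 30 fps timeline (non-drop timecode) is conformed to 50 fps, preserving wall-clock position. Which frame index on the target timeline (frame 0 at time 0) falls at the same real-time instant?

frame 75300

Source frame index: (0×3600 + 25×60 + 6) × 30 + 0 = 45180.
Real time: 45180 / (30) = 1506 s.
Target frame: (1506) × (50) = 75300.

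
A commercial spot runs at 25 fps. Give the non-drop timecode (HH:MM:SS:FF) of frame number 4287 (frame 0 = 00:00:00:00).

00:02:51:12

4287 ÷ 25 = 171 full seconds, remainder 12 frames.
171 s = 0 h 2 min 51 s.
Timecode: 00:02:51:12.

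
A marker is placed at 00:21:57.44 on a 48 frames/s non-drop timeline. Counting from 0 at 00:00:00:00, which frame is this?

Total seconds to the label: (0 × 3600 + 21 × 60 + 57) = 1317.
Frame index = 1317 × 48 + 44 = 63260.

frame 63260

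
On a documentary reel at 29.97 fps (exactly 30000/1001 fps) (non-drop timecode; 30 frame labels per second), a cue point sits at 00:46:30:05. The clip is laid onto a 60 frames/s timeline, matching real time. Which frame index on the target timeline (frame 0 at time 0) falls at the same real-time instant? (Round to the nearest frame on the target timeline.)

Source frame index: (0×3600 + 46×60 + 30) × 30 + 5 = 83705.
Real time: 83705 / (30000/1001) = 16757741/6000 s.
Target frame: (16757741/6000) × (60) = 16757741/100 ≈ 167577.410 → 167577.

frame 167577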